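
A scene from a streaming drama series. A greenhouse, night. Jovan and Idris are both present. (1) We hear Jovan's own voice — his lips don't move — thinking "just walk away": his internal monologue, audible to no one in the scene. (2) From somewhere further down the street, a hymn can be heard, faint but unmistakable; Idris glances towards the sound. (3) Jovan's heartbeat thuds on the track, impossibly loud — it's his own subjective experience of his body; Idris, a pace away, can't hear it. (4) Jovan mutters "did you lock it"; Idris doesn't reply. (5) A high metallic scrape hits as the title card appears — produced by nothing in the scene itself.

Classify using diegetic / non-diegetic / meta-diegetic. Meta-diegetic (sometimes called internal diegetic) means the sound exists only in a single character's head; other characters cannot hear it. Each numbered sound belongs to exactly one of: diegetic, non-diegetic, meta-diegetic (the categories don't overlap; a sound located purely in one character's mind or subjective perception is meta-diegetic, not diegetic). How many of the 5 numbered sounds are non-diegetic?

Sound (1): internal monologue — inside Jovan's mind, not spoken into the scene, so meta-diegetic.
(2) is diegetic: the music has an off-screen but real-world source and a character hears it.
(3) is meta-diegetic: a subjective body sound — Jovan's private perception, inaudible to Idris.
(4) Jovan is a character speaking aloud in the scene → diegetic.
(5) is non-diegetic: an editorial stinger — it belongs to the cut, not the story world.
Non-diegetic: (5) — that's 1.

1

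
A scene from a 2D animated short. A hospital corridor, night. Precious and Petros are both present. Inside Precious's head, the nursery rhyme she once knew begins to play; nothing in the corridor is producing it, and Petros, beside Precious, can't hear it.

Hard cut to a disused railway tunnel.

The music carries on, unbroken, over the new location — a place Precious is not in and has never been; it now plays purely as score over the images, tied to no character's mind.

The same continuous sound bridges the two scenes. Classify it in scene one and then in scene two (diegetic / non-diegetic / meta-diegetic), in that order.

Scene one: the music exists only inside Precious's mind; Petros can't hear it → meta-diegetic.
Scene two: it's detached from Precious entirely and plays over unrelated images with no in-world source — conventional underscore → non-diegetic.

meta-diegetic, non-diegetic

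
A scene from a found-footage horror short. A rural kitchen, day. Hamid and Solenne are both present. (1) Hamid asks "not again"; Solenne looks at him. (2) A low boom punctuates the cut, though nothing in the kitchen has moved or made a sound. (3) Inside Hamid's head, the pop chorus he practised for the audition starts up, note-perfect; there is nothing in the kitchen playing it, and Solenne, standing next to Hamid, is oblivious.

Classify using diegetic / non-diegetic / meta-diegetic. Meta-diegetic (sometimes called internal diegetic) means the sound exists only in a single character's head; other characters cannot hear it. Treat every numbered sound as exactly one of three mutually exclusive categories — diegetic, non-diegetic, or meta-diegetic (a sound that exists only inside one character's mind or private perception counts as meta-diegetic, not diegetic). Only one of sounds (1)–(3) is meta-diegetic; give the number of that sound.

3

Sound (1): on-screen dialogue — Hamid speaks and Solenne is there to hear, so diegetic.
Sound (2): an editorial stinger — it belongs to the cut, not the story world, so non-diegetic.
(3) is meta-diegetic: remembered music, private to Hamid — Solenne is oblivious because it isn't in the room.
Only (3) is meta-diegetic.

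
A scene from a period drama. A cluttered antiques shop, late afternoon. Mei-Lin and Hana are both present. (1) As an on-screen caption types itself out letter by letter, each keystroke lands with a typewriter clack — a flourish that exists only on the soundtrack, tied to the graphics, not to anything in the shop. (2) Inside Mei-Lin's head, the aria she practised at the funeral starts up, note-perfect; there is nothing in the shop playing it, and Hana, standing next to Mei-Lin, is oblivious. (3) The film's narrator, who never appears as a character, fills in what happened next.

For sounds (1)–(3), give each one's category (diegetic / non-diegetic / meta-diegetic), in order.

(1) is non-diegetic: the caption isn't part of the story world, so neither is the sound tied to it.
(2) is meta-diegetic: it lives in Mei-Lin's subjectivity, not in the shop.
(3) is non-diegetic: commentary laid over the scene from outside the fiction.

non-diegetic, meta-diegetic, non-diegetic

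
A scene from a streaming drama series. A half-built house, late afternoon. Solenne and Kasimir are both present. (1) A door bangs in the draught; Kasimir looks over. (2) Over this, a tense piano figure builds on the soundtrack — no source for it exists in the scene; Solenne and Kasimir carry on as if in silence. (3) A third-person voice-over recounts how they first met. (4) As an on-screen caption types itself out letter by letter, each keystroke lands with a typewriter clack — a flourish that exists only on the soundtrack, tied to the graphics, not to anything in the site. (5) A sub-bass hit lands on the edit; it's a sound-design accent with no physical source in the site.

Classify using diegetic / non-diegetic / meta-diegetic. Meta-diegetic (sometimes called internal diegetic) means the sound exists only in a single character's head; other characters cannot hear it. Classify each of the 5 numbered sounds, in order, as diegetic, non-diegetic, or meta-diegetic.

(1) is diegetic: an in-world source (a door); characters could hear it.
(2) is non-diegetic: nothing in the site produces it and the characters don't hear it — pure soundtrack.
Sound (3): the narrator exists outside the story world, addressing only the audience, so non-diegetic.
Sound (4): the caption isn't part of the story world, so neither is the sound tied to it, so non-diegetic.
Sound (5): an editorial stinger — it belongs to the cut, not the story world, so non-diegetic.

diegetic, non-diegetic, non-diegetic, non-diegetic, non-diegetic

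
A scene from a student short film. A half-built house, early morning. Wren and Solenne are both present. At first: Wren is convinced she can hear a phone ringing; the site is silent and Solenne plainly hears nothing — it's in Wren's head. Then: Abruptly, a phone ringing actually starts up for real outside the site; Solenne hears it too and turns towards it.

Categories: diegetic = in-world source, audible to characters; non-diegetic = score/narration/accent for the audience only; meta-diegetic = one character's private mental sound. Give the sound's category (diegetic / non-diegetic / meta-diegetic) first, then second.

meta-diegetic, diegetic

First: only Wren 'hears' it — imagined, in her mind → meta-diegetic.
Second: now there's a real external source and Solenne hears it too — in the story world → diegetic.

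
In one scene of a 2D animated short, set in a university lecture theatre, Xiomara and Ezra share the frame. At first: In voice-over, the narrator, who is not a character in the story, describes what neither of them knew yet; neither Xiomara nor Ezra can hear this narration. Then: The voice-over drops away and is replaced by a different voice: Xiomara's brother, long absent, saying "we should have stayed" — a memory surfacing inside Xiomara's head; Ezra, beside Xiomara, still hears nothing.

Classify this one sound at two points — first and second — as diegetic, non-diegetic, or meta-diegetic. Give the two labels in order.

non-diegetic, meta-diegetic

First: the external narrator addresses only the audience — outside the story world → non-diegetic.
Second: the replacement voice is a memory inside Xiomara's mind specifically → meta-diegetic.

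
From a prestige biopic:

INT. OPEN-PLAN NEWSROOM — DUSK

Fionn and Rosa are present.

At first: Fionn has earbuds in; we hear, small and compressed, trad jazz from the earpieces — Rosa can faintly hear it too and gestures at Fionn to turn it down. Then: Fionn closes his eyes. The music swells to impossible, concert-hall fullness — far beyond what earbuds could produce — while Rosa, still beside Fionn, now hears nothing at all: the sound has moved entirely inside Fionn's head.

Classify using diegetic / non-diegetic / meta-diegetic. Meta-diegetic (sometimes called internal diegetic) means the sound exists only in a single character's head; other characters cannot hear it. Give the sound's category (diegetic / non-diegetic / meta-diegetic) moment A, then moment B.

diegetic, meta-diegetic

Moment A: the earbuds are a physical source both characters can hear → diegetic.
Moment B: the music now exists only as Fionn's subjective experience; Rosa can no longer hear it → meta-diegetic.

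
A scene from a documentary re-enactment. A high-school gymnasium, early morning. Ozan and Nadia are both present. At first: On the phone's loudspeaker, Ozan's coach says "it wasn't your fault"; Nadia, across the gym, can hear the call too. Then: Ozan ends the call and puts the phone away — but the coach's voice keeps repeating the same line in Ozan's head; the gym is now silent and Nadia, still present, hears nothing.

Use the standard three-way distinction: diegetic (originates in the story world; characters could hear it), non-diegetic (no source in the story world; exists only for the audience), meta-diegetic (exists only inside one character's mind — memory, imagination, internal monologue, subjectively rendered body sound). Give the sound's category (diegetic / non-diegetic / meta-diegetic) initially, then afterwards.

Initially: the loudspeaker is an in-world source; both Ozan and Nadia hear the call → diegetic.
Afterwards: with the phone off, the voice continues only as Ozan's private mental replay — Nadia can't hear it → meta-diegetic.

diegetic, meta-diegetic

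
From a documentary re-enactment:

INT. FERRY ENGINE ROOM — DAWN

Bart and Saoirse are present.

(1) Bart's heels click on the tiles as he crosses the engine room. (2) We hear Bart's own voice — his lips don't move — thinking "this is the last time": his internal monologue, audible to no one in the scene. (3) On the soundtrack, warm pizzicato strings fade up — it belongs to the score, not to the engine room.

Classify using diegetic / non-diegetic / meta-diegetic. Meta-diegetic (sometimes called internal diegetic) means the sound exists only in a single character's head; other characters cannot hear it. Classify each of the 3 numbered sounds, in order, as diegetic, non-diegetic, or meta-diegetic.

(1) Bart's footsteps are produced in the story world → diegetic.
(2) is meta-diegetic: Bart's thought-voice: a private mental sound no other character can hear.
(3) it has no source in the story world and no character can hear it — it's underscore → non-diegetic.

diegetic, meta-diegetic, non-diegetic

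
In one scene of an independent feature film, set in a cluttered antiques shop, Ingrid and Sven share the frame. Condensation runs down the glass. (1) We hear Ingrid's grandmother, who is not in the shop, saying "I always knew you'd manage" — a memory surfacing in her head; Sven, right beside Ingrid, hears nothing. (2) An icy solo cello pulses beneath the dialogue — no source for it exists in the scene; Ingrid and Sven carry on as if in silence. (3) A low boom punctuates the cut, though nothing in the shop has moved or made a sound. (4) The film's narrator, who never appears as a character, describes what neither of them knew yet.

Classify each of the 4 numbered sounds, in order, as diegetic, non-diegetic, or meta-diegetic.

meta-diegetic, non-diegetic, non-diegetic, non-diegetic

(1) is meta-diegetic: it's Ingrid's recollection rendered as sound; the other character can't hear it.
(2) is non-diegetic: score with no on-screen or off-screen source; it exists for the audience alone.
Sound (3): it's a sound-design accent with no in-world source; no one in the scene can hear it, so non-diegetic.
(4) external voice-over — not a character, not heard by anyone in the scene → non-diegetic.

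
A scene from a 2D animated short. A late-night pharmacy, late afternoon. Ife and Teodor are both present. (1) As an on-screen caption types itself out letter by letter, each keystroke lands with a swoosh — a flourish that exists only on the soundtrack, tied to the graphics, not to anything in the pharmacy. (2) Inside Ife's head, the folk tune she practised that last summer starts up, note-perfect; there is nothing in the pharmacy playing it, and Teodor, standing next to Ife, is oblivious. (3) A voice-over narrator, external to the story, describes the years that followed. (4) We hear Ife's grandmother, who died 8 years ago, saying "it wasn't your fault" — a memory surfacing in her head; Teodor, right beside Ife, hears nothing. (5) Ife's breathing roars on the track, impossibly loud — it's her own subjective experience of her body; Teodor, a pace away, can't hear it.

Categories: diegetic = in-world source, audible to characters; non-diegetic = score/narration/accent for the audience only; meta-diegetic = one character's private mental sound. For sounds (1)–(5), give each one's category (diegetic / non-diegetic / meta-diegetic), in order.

(1) it accompanies on-screen graphics, not anything inside the story world → non-diegetic.
(2) is meta-diegetic: remembered music, private to Ife — Teodor is oblivious because it isn't in the room.
(3) is non-diegetic: the narrator exists outside the story world, addressing only the audience.
(4) it's Ife's recollection rendered as sound; the other character can't hear it → meta-diegetic.
Sound (5): it's Ife's internal bodily sensation rendered as sound; only Ife 'hears' it, so meta-diegetic.

non-diegetic, meta-diegetic, non-diegetic, meta-diegetic, meta-diegetic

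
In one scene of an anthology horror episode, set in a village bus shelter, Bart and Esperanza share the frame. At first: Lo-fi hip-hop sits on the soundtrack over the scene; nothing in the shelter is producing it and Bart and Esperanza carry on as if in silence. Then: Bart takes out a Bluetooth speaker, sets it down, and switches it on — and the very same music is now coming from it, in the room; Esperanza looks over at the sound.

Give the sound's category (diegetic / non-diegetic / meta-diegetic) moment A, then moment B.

non-diegetic, diegetic

Moment A: no in-world source exists and no character can hear it — underscore → non-diegetic.
Moment B: a Bluetooth speaker is now a real source in the story world and the characters hear it → diegetic.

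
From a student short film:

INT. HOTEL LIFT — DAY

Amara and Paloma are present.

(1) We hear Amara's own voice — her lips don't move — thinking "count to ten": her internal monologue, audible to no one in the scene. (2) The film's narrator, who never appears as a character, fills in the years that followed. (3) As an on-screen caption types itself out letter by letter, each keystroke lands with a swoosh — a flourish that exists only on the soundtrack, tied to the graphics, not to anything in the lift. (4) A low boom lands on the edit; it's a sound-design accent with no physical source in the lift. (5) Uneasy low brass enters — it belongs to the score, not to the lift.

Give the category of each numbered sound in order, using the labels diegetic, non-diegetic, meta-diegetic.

meta-diegetic, non-diegetic, non-diegetic, non-diegetic, non-diegetic

(1) is meta-diegetic: it's Amara's unspoken thought, heard only by the audience via her subjectivity.
(2) external voice-over — not a character, not heard by anyone in the scene → non-diegetic.
(3) sound married to a title/caption — outside the diegesis by definition → non-diegetic.
(4) is non-diegetic: nothing in the scene produces it; it's an accent added for the audience.
(5) is non-diegetic: it has no source in the story world and no character can hear it — it's underscore.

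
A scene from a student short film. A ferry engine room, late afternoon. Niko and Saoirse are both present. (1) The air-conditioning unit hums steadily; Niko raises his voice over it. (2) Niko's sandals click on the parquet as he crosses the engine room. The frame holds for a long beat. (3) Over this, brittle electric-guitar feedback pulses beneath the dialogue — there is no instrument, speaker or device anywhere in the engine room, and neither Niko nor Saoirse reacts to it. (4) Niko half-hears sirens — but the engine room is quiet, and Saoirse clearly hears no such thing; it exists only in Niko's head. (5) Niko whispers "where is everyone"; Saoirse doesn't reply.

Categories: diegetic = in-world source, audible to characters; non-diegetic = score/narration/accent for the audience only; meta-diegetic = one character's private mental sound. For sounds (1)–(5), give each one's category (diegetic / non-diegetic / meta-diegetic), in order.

diegetic, diegetic, non-diegetic, meta-diegetic, diegetic

(1) is diegetic: ambient/room sound belonging to the story's physical space.
Sound (2): Niko's footsteps are produced in the story world, so diegetic.
(3) it has no source in the story world and no character can hear it — it's underscore → non-diegetic.
(4) subjective to Niko: the engine room is silent and Saoirse hears nothing → meta-diegetic.
Sound (5): on-screen dialogue — Niko speaks and Saoirse is there to hear, so diegetic.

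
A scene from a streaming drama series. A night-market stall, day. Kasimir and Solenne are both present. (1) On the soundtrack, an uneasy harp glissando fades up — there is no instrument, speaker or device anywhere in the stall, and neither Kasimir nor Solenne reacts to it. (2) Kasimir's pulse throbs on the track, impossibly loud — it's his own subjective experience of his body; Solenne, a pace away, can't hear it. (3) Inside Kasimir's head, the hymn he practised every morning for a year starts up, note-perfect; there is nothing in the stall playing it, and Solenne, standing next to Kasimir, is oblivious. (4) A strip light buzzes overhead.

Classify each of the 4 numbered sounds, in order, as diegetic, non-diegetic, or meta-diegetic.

(1) is non-diegetic: it has no source in the story world and no character can hear it — it's underscore.
(2) is meta-diegetic: a subjective body sound — Kasimir's private perception, inaudible to Solenne.
(3) is meta-diegetic: remembered music, private to Kasimir — Solenne is oblivious because it isn't in the room.
Sound (4): ambient/room sound belonging to the story's physical space, so diegetic.

non-diegetic, meta-diegetic, meta-diegetic, diegetic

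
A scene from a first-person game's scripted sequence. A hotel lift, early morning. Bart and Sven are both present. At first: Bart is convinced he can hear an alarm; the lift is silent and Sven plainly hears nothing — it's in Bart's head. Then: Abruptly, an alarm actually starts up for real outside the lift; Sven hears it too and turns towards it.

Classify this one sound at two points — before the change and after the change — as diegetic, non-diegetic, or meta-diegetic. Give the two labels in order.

Before the change: only Bart 'hears' it — imagined, in his mind → meta-diegetic.
After the change: now there's a real external source and Sven hears it too — in the story world → diegetic.

meta-diegetic, diegetic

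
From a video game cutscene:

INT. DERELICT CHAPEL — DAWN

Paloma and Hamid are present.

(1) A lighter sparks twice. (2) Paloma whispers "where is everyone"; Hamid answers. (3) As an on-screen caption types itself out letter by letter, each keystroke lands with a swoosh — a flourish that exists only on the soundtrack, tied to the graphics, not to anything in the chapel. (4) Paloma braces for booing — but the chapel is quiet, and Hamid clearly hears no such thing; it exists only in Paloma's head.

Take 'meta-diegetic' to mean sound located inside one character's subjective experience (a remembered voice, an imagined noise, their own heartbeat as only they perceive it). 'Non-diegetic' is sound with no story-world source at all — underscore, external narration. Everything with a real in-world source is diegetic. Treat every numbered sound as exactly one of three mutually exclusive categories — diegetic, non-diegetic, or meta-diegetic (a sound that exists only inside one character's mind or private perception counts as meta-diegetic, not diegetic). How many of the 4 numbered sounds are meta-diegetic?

1

Sound (1): an in-world source (a lighter); characters could hear it, so diegetic.
(2) spoken by a character present in the story world → diegetic.
(3) is non-diegetic: the caption isn't part of the story world, so neither is the sound tied to it.
(4) the sound is imagined by Paloma; nothing in the story world is producing it and Hamid can't hear it → meta-diegetic.
Meta-diegetic: (4) — that's 1.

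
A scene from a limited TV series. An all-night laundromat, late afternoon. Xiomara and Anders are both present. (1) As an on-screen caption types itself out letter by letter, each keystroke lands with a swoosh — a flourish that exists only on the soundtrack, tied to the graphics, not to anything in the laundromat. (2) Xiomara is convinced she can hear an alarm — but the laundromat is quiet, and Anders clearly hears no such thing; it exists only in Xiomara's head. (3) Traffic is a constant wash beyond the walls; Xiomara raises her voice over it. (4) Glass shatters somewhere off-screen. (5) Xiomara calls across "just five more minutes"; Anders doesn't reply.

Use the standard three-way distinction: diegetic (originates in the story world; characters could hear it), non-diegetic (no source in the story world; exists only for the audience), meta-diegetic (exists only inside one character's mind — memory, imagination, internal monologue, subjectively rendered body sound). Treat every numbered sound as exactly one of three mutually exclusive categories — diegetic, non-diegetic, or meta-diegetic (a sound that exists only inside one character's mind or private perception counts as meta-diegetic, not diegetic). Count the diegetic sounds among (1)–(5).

(1) it accompanies on-screen graphics, not anything inside the story world → non-diegetic.
(2) the sound is imagined by Xiomara; nothing in the story world is producing it and Anders can't hear it → meta-diegetic.
(3) is diegetic: traffic is part of the location's real environment.
Sound (4): the sound comes from glass physically present in the location, so diegetic.
Sound (5): Xiomara is a character speaking aloud in the scene, so diegetic.
Diegetic: (3), (4), (5) — that's 3.

3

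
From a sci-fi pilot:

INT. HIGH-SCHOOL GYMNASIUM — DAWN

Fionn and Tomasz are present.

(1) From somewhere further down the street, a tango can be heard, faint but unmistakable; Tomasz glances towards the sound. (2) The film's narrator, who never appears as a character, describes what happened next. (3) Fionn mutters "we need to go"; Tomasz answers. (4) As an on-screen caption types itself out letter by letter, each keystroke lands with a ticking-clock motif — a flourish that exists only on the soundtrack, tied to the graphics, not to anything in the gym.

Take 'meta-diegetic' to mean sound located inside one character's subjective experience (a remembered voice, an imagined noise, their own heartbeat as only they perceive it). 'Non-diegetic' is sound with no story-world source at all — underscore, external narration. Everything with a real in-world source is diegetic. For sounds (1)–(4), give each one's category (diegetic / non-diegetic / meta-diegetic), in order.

diegetic, non-diegetic, diegetic, non-diegetic

(1) is diegetic: it's coming from somewhere further down the street — a location within the story world — and Tomasz reacts.
(2) is non-diegetic: commentary laid over the scene from outside the fiction.
(3) on-screen dialogue — Fionn speaks and Tomasz is there to hear → diegetic.
Sound (4): it accompanies on-screen graphics, not anything inside the story world, so non-diegetic.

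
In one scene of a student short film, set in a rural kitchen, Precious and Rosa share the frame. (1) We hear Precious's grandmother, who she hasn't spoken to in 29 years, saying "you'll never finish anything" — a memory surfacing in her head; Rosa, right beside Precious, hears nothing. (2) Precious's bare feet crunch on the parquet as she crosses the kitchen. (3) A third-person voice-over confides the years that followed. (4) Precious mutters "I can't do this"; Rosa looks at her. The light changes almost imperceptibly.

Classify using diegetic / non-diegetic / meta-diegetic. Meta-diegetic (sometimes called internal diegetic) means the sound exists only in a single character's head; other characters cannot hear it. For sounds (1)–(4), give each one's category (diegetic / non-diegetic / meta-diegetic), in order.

meta-diegetic, diegetic, non-diegetic, diegetic

(1) is meta-diegetic: a remembered line, private to Precious — not present in the room, not audible to Rosa.
(2) a character's body making contact with the set — an in-world sound → diegetic.
(3) is non-diegetic: commentary laid over the scene from outside the fiction.
(4) is diegetic: Precious is a character speaking aloud in the scene.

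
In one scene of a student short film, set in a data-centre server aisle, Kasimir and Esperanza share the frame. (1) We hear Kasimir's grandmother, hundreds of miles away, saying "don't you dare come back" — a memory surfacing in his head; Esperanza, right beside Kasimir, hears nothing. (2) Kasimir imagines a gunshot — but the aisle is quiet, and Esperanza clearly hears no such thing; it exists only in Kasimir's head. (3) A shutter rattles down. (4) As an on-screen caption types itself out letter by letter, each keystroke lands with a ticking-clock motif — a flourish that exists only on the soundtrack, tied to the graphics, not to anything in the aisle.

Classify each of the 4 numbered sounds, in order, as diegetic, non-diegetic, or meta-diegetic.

meta-diegetic, meta-diegetic, diegetic, non-diegetic

(1) is meta-diegetic: it's Kasimir's recollection rendered as sound; the other character can't hear it.
Sound (2): Kasimir alone 'hears' it — an imagined sound, not present in the space, so meta-diegetic.
Sound (3): a shutter is a real object/event in the scene's world, so diegetic.
(4) sound married to a title/caption — outside the diegesis by definition → non-diegetic.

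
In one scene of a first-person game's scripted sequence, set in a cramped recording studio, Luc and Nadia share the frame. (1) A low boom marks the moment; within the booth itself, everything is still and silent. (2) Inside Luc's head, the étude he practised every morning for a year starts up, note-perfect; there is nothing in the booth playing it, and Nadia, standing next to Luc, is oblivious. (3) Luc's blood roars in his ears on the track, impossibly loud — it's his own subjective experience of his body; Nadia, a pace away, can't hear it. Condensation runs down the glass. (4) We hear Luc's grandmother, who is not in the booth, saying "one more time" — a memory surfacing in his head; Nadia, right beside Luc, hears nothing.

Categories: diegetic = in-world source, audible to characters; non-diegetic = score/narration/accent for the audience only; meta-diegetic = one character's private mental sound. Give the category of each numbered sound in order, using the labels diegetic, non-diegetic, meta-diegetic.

Sound (1): it's a sound-design accent with no in-world source; no one in the scene can hear it, so non-diegetic.
(2) the music is a memory playing inside Luc's mind alone; no real-world source, Nadia can't hear it → meta-diegetic.
Sound (3): point-of-audition from inside Luc's body; not a sound in the room, so meta-diegetic.
(4) the voice is a memory playing only inside Luc's mind; Nadia can't hear it → meta-diegetic.

non-diegetic, meta-diegetic, meta-diegetic, meta-diegetic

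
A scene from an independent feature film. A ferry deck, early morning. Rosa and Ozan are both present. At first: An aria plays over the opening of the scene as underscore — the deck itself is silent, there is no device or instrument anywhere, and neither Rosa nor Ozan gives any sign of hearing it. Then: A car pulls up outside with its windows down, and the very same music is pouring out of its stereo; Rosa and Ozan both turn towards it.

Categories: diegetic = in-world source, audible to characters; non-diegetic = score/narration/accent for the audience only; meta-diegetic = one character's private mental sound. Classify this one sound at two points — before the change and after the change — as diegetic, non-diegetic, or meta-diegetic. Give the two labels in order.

non-diegetic, diegetic

Before the change: no in-world source exists and no character can hear it — underscore → non-diegetic.
After the change: the car stereo is now a real source in the story world and the characters hear it → diegetic.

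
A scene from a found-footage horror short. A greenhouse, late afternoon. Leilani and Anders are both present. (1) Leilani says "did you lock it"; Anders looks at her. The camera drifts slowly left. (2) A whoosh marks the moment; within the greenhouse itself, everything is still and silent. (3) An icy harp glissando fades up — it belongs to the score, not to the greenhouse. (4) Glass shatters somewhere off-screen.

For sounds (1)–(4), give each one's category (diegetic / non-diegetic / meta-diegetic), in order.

diegetic, non-diegetic, non-diegetic, diegetic

(1) is diegetic: spoken by a character present in the story world.
(2) nothing in the scene produces it; it's an accent added for the audience → non-diegetic.
(3) it has no source in the story world and no character can hear it — it's underscore → non-diegetic.
(4) an in-world source (glass); characters could hear it → diegetic.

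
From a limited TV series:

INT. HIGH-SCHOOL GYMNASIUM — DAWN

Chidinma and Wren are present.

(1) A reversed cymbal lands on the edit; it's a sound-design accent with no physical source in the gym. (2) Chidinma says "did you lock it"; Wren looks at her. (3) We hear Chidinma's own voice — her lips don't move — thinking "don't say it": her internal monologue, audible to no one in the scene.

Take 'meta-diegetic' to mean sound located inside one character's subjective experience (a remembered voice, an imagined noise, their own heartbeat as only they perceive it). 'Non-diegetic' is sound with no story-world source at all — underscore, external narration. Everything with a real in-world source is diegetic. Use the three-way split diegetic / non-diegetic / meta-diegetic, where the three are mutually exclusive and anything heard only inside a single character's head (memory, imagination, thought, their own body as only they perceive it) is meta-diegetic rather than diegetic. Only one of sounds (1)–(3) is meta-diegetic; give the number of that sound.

(1) is non-diegetic: an editorial stinger — it belongs to the cut, not the story world.
(2) is diegetic: spoken by a character present in the story world.
(3) it's Chidinma's unspoken thought, heard only by the audience via her subjectivity → meta-diegetic.
Only (3) is meta-diegetic.

3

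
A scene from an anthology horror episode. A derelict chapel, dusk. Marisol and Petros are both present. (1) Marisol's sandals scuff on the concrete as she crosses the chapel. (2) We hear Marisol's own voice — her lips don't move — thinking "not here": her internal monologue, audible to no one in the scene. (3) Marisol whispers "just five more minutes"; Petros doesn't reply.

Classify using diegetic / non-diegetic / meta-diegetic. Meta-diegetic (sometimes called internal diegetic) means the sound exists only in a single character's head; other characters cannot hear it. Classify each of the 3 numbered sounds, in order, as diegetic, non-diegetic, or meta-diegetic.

(1) Marisol's footsteps are produced in the story world → diegetic.
(2) Marisol's thought-voice: a private mental sound no other character can hear → meta-diegetic.
(3) on-screen dialogue — Marisol speaks and Petros is there to hear → diegetic.

diegetic, meta-diegetic, diegetic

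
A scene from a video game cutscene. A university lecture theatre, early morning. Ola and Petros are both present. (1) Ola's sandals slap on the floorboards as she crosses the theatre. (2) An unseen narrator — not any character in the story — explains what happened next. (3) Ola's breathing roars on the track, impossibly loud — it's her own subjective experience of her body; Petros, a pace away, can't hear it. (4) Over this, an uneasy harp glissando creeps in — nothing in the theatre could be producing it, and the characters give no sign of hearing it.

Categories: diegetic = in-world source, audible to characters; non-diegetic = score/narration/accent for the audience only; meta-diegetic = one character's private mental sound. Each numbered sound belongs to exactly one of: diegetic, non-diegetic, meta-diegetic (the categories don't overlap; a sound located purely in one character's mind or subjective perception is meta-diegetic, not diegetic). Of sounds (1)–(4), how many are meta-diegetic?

1

Sound (1): a character's body making contact with the set — an in-world sound, so diegetic.
(2) external voice-over — not a character, not heard by anyone in the scene → non-diegetic.
(3) is meta-diegetic: point-of-audition from inside Ola's body; not a sound in the room.
(4) nothing in the theatre produces it and the characters don't hear it — pure soundtrack → non-diegetic.
Meta-diegetic: (3) — that's 1.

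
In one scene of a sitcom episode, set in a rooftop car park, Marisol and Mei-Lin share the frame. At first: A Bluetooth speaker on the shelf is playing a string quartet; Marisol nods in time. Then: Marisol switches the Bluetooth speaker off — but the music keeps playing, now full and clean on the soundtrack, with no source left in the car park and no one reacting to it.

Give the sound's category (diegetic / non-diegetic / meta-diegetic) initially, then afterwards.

diegetic, non-diegetic

Initially: a Bluetooth speaker is a real in-scene source and Marisol reacts to it → diegetic.
Afterwards: there is no longer any in-world source and no one can hear it — it has become underscore → non-diegetic.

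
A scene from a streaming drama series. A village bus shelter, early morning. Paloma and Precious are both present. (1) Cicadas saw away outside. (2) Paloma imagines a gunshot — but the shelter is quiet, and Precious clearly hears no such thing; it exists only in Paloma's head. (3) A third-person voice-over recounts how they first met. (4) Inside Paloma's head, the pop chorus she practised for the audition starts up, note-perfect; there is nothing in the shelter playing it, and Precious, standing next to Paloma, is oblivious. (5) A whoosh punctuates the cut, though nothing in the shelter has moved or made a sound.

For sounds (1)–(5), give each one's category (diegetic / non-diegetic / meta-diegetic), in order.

(1) cicadas is part of the location's real environment → diegetic.
(2) is meta-diegetic: the sound is imagined by Paloma; nothing in the story world is producing it and Precious can't hear it.
(3) is non-diegetic: commentary laid over the scene from outside the fiction.
(4) is meta-diegetic: remembered music, private to Paloma — Precious is oblivious because it isn't in the room.
(5) an editorial stinger — it belongs to the cut, not the story world → non-diegetic.

diegetic, meta-diegetic, non-diegetic, meta-diegetic, non-diegetic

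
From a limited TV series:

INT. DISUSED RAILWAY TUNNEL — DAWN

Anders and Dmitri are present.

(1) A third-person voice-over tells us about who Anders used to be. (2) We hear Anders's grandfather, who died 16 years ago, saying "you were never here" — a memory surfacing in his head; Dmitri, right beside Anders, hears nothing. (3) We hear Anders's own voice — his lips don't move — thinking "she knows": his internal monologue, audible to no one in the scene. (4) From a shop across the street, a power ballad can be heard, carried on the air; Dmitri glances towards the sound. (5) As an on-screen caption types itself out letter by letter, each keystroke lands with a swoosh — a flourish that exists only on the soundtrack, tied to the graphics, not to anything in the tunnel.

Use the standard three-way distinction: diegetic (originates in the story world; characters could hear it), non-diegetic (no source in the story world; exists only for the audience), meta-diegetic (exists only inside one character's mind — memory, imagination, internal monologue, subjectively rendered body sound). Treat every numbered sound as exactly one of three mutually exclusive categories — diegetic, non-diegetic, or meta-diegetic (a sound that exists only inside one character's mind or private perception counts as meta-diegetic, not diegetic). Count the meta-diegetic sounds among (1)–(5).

(1) is non-diegetic: external voice-over — not a character, not heard by anyone in the scene.
Sound (2): the voice is a memory playing only inside Anders's mind; Dmitri can't hear it, so meta-diegetic.
Sound (3): Anders's thought-voice: a private mental sound no other character can hear, so meta-diegetic.
Sound (4): it's coming from a shop across the street — a location within the story world — and Dmitri reacts, so diegetic.
Sound (5): the caption isn't part of the story world, so neither is the sound tied to it, so non-diegetic.
Meta-diegetic: (2), (3) — that's 2.

2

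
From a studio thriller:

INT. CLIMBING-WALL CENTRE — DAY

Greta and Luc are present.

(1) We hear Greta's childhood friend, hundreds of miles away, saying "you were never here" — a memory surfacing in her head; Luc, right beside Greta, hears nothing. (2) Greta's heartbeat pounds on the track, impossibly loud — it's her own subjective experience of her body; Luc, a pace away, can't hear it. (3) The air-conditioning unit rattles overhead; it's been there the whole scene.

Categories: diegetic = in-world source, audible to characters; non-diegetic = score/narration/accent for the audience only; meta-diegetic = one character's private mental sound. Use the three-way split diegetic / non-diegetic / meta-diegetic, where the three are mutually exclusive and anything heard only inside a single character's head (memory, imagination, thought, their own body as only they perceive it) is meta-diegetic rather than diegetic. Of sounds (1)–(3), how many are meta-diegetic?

2

Sound (1): a remembered line, private to Greta — not present in the room, not audible to Luc, so meta-diegetic.
Sound (2): it's Greta's internal bodily sensation rendered as sound; only Greta 'hears' it, so meta-diegetic.
(3) ambient/room sound belonging to the story's physical space → diegetic.
Meta-diegetic: (1), (2) — that's 2.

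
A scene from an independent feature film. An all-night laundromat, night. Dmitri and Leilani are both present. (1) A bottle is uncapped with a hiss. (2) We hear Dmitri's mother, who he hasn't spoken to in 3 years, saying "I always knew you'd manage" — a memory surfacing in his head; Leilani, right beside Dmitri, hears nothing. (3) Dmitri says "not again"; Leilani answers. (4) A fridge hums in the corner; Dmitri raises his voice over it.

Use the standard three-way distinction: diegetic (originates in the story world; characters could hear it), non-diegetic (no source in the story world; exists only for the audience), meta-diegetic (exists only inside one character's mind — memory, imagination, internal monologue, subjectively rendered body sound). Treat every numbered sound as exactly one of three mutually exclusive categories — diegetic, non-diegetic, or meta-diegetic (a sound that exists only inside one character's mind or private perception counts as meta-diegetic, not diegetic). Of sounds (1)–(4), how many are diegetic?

3

Sound (1): the sound comes from a bottle physically present in the location, so diegetic.
Sound (2): the voice is a memory playing only inside Dmitri's mind; Leilani can't hear it, so meta-diegetic.
(3) is diegetic: Dmitri is a character speaking aloud in the scene.
Sound (4): it's the actual ambient sound of the location, so diegetic.
So 3 of the 4 are diegetic: (1), (3), (4).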